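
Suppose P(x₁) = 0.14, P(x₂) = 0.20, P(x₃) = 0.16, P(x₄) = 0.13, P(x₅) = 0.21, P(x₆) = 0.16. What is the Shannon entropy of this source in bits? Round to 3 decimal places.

H = −Σ pᵢ log₂ pᵢ.
−0.14·log₂(0.14) = 0.3971
−0.20·log₂(0.20) = 0.4644
−0.16·log₂(0.16) = 0.4230
−0.13·log₂(0.13) = 0.3826
−0.21·log₂(0.21) = 0.4728
−0.16·log₂(0.16) = 0.4230
Sum ≈ 2.5630 → 2.563 bits.

2.563 bits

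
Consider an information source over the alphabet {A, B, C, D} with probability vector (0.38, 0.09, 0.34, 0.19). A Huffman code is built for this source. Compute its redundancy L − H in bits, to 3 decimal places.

Entropy H = −Σ p log₂ p ≈ 1.8275 bits.
Huffman merges: 9/100+19/100→7/25; 7/25+17/50→31/50; 19/50+31/50→1. L = 19/10 ≈ 1.9000.
L − H = 1.9000 − 1.8275 = 0.072 bits.

0.072 bits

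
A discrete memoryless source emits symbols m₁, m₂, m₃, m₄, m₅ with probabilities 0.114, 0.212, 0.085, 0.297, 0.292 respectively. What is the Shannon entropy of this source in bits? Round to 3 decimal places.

H = −Σ pᵢ log₂ pᵢ.
−0.114·log₂(0.114) = 0.3571
−0.212·log₂(0.212) = 0.4744
−0.085·log₂(0.085) = 0.3023
−0.297·log₂(0.297) = 0.5202
−0.292·log₂(0.292) = 0.5186
Sum ≈ 2.1726 → 2.173 bits.

2.173 bits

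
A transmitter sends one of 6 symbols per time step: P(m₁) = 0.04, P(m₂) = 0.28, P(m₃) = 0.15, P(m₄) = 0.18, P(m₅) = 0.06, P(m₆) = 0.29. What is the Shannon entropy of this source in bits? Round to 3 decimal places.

H = −Σ pᵢ log₂ pᵢ.
−0.04·log₂(0.04) = 0.1858
−0.28·log₂(0.28) = 0.5142
−0.15·log₂(0.15) = 0.4105
−0.18·log₂(0.18) = 0.4453
−0.06·log₂(0.06) = 0.2435
−0.29·log₂(0.29) = 0.5179
Sum ≈ 2.3173 → 2.317 bits.

2.317 bits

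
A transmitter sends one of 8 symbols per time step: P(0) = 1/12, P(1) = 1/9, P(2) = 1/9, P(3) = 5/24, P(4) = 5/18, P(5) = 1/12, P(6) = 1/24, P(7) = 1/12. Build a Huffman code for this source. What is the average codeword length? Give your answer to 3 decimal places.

2.806 bits/symbol

Repeatedly combine the two least-probable nodes; the expected code length is the sum of the merged weights.
merge 1/24 + 1/12 → 1/8
merge 1/12 + 1/12 → 1/6
merge 1/9 + 1/9 → 2/9
merge 1/8 + 1/6 → 7/24
merge 5/24 + 2/9 → 31/72
merge 5/18 + 7/24 → 41/72
merge 31/72 + 41/72 → 1
L = 1/8 + 1/6 + 2/9 + 7/24 + 31/72 + 41/72 + 1 = 101/36 ≈ 2.806 bits/symbol.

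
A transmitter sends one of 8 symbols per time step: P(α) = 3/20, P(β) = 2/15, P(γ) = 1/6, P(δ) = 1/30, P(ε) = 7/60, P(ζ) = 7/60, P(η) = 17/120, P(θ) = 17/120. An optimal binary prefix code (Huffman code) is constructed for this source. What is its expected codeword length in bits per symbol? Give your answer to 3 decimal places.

Repeatedly combine the two least-probable nodes; the expected code length is the sum of the merged weights.
merge 1/30 + 7/60 → 3/20
merge 7/60 + 2/15 → 1/4
merge 17/120 + 17/120 → 17/60
merge 3/20 + 3/20 → 3/10
merge 1/6 + 1/4 → 5/12
merge 17/60 + 3/10 → 7/12
merge 5/12 + 7/12 → 1
L = 3/20 + 1/4 + 17/60 + 3/10 + 5/12 + 7/12 + 1 = 179/60 ≈ 2.983 bits/symbol.

2.983 bits/symbol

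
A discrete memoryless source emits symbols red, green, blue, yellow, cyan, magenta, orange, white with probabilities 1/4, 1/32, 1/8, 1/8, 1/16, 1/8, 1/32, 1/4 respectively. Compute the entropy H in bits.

Each probability is a power of 1/2, so log₂(1/p) is an integer.
H = Σ p·log₂(1/p) = 1/4·2 + 1/32·5 + 1/8·3 + 1/8·3 + 1/16·4 + 1/8·3 + 1/32·5 + 1/4·2 = 2.6875 bits.

2.6875 bits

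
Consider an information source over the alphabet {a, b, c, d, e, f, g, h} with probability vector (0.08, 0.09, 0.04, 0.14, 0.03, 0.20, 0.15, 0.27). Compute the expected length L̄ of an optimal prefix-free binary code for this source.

2.75 bits/symbol

Repeatedly combine the two least-probable nodes; the expected code length is the sum of the merged weights.
merge 3/100 + 1/25 → 7/100
merge 7/100 + 2/25 → 3/20
merge 9/100 + 7/50 → 23/100
merge 3/20 + 3/20 → 3/10
merge 1/5 + 23/100 → 43/100
merge 27/100 + 3/10 → 57/100
merge 43/100 + 57/100 → 1
L = 7/100 + 3/20 + 23/100 + 3/10 + 43/100 + 57/100 + 1 = 11/4 = 2.75 bits/symbol.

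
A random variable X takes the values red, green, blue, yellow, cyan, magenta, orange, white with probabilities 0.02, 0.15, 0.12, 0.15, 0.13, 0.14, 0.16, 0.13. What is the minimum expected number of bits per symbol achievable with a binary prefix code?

Repeatedly combine the two least-probable nodes; the expected code length is the sum of the merged weights.
merge 1/50 + 3/25 → 7/50
merge 13/100 + 13/100 → 13/50
merge 7/50 + 7/50 → 7/25
merge 3/20 + 3/20 → 3/10
merge 4/25 + 13/50 → 21/50
merge 7/25 + 3/10 → 29/50
merge 21/50 + 29/50 → 1
L = 7/50 + 13/50 + 7/25 + 3/10 + 21/50 + 29/50 + 1 = 149/50 = 2.98 bits/symbol.

2.98 bits/symbol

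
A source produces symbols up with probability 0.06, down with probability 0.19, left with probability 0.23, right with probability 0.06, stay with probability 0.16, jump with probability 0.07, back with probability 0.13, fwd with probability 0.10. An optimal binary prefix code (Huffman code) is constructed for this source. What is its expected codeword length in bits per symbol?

Repeatedly combine the two least-probable nodes; the expected code length is the sum of the merged weights.
merge 3/50 + 3/50 → 3/25
merge 7/100 + 1/10 → 17/100
merge 3/25 + 13/100 → 1/4
merge 4/25 + 17/100 → 33/100
merge 19/100 + 23/100 → 21/50
merge 1/4 + 33/100 → 29/50
merge 21/50 + 29/50 → 1
L = 3/25 + 17/100 + 1/4 + 33/100 + 21/50 + 29/50 + 1 = 287/100 = 2.87 bits/symbol.

2.87 bits/symbol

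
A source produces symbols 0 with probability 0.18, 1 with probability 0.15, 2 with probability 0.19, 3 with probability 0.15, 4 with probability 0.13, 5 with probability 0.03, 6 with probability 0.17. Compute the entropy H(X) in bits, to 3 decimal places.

2.691 bits

H = −Σ pᵢ log₂ pᵢ.
−0.18·log₂(0.18) = 0.4453
−0.15·log₂(0.15) = 0.4105
−0.19·log₂(0.19) = 0.4552
−0.15·log₂(0.15) = 0.4105
−0.13·log₂(0.13) = 0.3826
−0.03·log₂(0.03) = 0.1518
−0.17·log₂(0.17) = 0.4346
Sum ≈ 2.6906 → 2.691 bits.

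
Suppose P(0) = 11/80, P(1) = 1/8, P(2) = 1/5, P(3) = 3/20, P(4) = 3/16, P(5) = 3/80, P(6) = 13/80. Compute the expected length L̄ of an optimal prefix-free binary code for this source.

Repeatedly combine the two least-probable nodes; the expected code length is the sum of the merged weights.
merge 3/80 + 1/8 → 13/80
merge 11/80 + 3/20 → 23/80
merge 13/80 + 13/80 → 13/40
merge 3/16 + 1/5 → 31/80
merge 23/80 + 13/40 → 49/80
merge 31/80 + 49/80 → 1
L = 13/80 + 23/80 + 13/40 + 31/80 + 49/80 + 1 = 111/40 = 2.775 bits/symbol.

2.775 bits/symbol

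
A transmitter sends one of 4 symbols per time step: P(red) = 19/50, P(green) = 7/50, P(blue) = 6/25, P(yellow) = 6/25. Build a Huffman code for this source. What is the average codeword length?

2 bits/symbol

Repeatedly combine the two least-probable nodes; the expected code length is the sum of the merged weights.
merge 7/50 + 6/25 → 19/50
merge 6/25 + 19/50 → 31/50
merge 19/50 + 31/50 → 1
L = 19/50 + 31/50 + 1 = 2 bits/symbol.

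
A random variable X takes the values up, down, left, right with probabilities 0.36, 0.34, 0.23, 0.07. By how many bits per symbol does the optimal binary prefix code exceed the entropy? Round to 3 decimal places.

0.124 bits

Entropy H = −Σ p log₂ p ≈ 1.8160 bits.
Huffman merges: 7/100+23/100→3/10; 3/10+17/50→16/25; 9/25+16/25→1. L = 97/50 ≈ 1.9400.
L − H = 1.9400 − 1.8160 = 0.124 bits.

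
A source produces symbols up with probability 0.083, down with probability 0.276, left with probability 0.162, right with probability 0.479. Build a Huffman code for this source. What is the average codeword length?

Repeatedly combine the two least-probable nodes; the expected code length is the sum of the merged weights.
merge 83/1000 + 81/500 → 49/200
merge 49/200 + 69/250 → 521/1000
merge 479/1000 + 521/1000 → 1
L = 49/200 + 521/1000 + 1 = 883/500 = 1.766 bits/symbol.

1.766 bits/symbol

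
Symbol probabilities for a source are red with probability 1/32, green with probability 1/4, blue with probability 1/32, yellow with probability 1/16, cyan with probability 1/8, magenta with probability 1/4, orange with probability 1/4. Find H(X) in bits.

2.4375 bits

Each probability is a power of 1/2, so log₂(1/p) is an integer.
H = Σ p·log₂(1/p) = 1/32·5 + 1/4·2 + 1/32·5 + 1/16·4 + 1/8·3 + 1/4·2 + 1/4·2 = 2.4375 bits.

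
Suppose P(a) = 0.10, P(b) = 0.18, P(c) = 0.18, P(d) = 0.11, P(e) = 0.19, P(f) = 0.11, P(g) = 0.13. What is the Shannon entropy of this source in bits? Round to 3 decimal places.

2.761 bits

H = −Σ pᵢ log₂ pᵢ.
−0.10·log₂(0.10) = 0.3322
−0.18·log₂(0.18) = 0.4453
−0.18·log₂(0.18) = 0.4453
−0.11·log₂(0.11) = 0.3503
−0.19·log₂(0.19) = 0.4552
−0.11·log₂(0.11) = 0.3503
−0.13·log₂(0.13) = 0.3826
Sum ≈ 2.7613 → 2.761 bits.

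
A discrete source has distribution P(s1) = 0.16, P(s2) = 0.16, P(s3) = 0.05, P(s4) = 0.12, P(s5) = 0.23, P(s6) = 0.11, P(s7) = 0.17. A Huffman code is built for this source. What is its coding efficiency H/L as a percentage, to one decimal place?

Entropy H = −Σ p log₂ p ≈ 2.7017 bits.
Huffman merges: 1/20+11/100→4/25; 3/25+4/25→7/25; 4/25+4/25→8/25; 17/100+23/100→2/5; 7/25+8/25→3/5; 2/5+3/5→1. L = 69/25 ≈ 2.7600.
Efficiency = H/L = 2.7017/2.7600 = 97.9%.

97.9%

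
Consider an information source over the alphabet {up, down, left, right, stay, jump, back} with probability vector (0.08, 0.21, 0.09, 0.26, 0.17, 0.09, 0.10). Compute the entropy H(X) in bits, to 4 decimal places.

H = −Σ pᵢ log₂ pᵢ.
−0.08·log₂(0.08) = 0.2915
−0.21·log₂(0.21) = 0.4728
−0.09·log₂(0.09) = 0.3127
−0.26·log₂(0.26) = 0.5053
−0.17·log₂(0.17) = 0.4346
−0.09·log₂(0.09) = 0.3127
−0.10·log₂(0.10) = 0.3322
Sum ≈ 2.6617 → 2.6617 bits.

2.6617 bits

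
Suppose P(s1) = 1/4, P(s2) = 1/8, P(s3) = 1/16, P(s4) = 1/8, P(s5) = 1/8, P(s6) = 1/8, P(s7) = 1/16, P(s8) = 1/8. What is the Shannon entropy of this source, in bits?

2.875 bits

Each probability is a power of 1/2, so log₂(1/p) is an integer.
H = Σ p·log₂(1/p) = 1/4·2 + 1/8·3 + 1/16·4 + 1/8·3 + 1/8·3 + 1/8·3 + 1/16·4 + 1/8·3 = 2.875 bits.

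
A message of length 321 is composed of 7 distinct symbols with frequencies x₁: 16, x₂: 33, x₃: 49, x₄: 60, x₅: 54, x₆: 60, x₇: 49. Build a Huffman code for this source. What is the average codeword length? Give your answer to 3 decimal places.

2.779 bits/symbol

Probabilities are the counts divided by 321.
Repeatedly combine the two least-probable nodes; the expected code length is the sum of the merged weights.
merge 16/321 + 11/107 → 49/321
merge 49/321 + 49/321 → 98/321
merge 49/321 + 18/107 → 103/321
merge 20/107 + 20/107 → 40/107
merge 98/321 + 103/321 → 67/107
merge 40/107 + 67/107 → 1
L = 49/321 + 98/321 + 103/321 + 40/107 + 67/107 + 1 = 892/321 ≈ 2.779 bits/symbol.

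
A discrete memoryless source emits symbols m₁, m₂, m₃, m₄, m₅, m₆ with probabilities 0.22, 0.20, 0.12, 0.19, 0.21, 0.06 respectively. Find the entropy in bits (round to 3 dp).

H = −Σ pᵢ log₂ pᵢ.
−0.22·log₂(0.22) = 0.4806
−0.20·log₂(0.20) = 0.4644
−0.12·log₂(0.12) = 0.3671
−0.19·log₂(0.19) = 0.4552
−0.21·log₂(0.21) = 0.4728
−0.06·log₂(0.06) = 0.2435
Sum ≈ 2.4836 → 2.484 bits.

2.484 bits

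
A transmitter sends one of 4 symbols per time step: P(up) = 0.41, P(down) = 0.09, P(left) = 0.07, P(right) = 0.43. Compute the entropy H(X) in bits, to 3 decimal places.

H = −Σ pᵢ log₂ pᵢ.
−0.41·log₂(0.41) = 0.5274
−0.09·log₂(0.09) = 0.3127
−0.07·log₂(0.07) = 0.2686
−0.43·log₂(0.43) = 0.5236
Sum ≈ 1.6322 → 1.632 bits.

1.632 bits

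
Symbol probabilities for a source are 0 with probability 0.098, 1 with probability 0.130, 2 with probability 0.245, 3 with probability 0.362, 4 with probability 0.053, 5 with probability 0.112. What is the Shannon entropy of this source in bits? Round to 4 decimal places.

H = −Σ pᵢ log₂ pᵢ.
−0.098·log₂(0.098) = 0.3284
−0.130·log₂(0.130) = 0.3826
−0.245·log₂(0.245) = 0.4971
−0.362·log₂(0.362) = 0.5307
−0.053·log₂(0.053) = 0.2246
−0.112·log₂(0.112) = 0.3537
Sum ≈ 2.3172 → 2.3172 bits.

2.3172 bits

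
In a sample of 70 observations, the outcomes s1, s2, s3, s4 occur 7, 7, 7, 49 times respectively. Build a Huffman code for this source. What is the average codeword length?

1.5 bits/symbol

Probabilities are the counts divided by 70.
Repeatedly combine the two least-probable nodes; the expected code length is the sum of the merged weights.
merge 1/10 + 1/10 → 1/5
merge 1/10 + 1/5 → 3/10
merge 3/10 + 7/10 → 1
L = 1/5 + 3/10 + 1 = 3/2 = 1.5 bits/symbol.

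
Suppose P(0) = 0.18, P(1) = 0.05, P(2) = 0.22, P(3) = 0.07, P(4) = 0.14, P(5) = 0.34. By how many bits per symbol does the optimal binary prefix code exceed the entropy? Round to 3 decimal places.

Entropy H = −Σ p log₂ p ≈ 2.3368 bits.
Huffman merges: 1/20+7/100→3/25; 3/25+7/50→13/50; 9/50+11/50→2/5; 13/50+17/50→3/5; 2/5+3/5→1. L = 119/50 ≈ 2.3800.
L − H = 2.3800 − 2.3368 = 0.043 bits.

0.043 bits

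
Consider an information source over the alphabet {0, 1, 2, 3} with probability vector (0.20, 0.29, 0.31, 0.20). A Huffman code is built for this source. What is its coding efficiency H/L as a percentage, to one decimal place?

98.5%

Entropy H = −Σ p log₂ p ≈ 1.9705 bits.
Huffman merges: 1/5+1/5→2/5; 29/100+31/100→3/5; 2/5+3/5→1. L = 2 ≈ 2.0000.
Efficiency = H/L = 1.9705/2.0000 = 98.5%.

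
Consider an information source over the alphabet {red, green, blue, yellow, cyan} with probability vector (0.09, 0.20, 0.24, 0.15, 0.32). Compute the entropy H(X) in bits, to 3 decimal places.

H = −Σ pᵢ log₂ pᵢ.
−0.09·log₂(0.09) = 0.3127
−0.20·log₂(0.20) = 0.4644
−0.24·log₂(0.24) = 0.4941
−0.15·log₂(0.15) = 0.4105
−0.32·log₂(0.32) = 0.5260
Sum ≈ 2.2078 → 2.208 bits.

2.208 bits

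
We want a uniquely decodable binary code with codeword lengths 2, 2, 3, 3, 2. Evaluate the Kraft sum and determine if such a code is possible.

With common denominator 2^3 = 8: Σ 2^(−ℓᵢ) = 2/8 + 2/8 + 1/8 + 1/8 + 2/8 = 8/8 = 1.
Kraft's inequality requires Σ ≤ 1; here Σ = 1 ≤ 1, so such a prefix code exists.

1; yes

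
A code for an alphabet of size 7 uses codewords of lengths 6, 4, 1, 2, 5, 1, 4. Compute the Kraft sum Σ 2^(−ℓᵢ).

With common denominator 2^6 = 64: Σ 2^(−ℓᵢ) = 1/64 + 4/64 + 32/64 + 16/64 + 2/64 + 32/64 + 4/64 = 91/64 = 1.421875.

1.421875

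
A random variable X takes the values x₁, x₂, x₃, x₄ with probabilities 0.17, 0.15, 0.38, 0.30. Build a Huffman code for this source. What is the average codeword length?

Repeatedly combine the two least-probable nodes; the expected code length is the sum of the merged weights.
merge 3/20 + 17/100 → 8/25
merge 3/10 + 8/25 → 31/50
merge 19/50 + 31/50 → 1
L = 8/25 + 31/50 + 1 = 97/50 = 1.94 bits/symbol.

1.94 bits/symbol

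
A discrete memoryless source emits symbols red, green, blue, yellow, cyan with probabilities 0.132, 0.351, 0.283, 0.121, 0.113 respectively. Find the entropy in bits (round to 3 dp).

H = −Σ pᵢ log₂ pᵢ.
−0.132·log₂(0.132) = 0.3856
−0.351·log₂(0.351) = 0.5302
−0.283·log₂(0.283) = 0.5154
−0.121·log₂(0.121) = 0.3687
−0.113·log₂(0.113) = 0.3555
Sum ≈ 2.1553 → 2.155 bits.

2.155 bits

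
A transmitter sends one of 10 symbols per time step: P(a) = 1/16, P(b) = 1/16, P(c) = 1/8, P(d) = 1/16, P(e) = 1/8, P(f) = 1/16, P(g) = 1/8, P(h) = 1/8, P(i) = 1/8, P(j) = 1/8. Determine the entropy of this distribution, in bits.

3.25 bits

Each probability is a power of 1/2, so log₂(1/p) is an integer.
H = Σ p·log₂(1/p) = 1/16·4 + 1/16·4 + 1/8·3 + 1/16·4 + 1/8·3 + 1/16·4 + 1/8·3 + 1/8·3 + 1/8·3 + 1/8·3 = 3.25 bits.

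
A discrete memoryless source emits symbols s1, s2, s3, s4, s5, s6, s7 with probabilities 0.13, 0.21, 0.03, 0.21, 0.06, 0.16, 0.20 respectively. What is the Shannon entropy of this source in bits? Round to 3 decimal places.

H = −Σ pᵢ log₂ pᵢ.
−0.13·log₂(0.13) = 0.3826
−0.21·log₂(0.21) = 0.4728
−0.03·log₂(0.03) = 0.1518
−0.21·log₂(0.21) = 0.4728
−0.06·log₂(0.06) = 0.2435
−0.16·log₂(0.16) = 0.4230
−0.20·log₂(0.20) = 0.4644
Sum ≈ 2.6110 → 2.611 bits.

2.611 bits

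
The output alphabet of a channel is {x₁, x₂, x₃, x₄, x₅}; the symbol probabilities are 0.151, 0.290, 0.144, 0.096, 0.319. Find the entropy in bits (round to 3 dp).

H = −Σ pᵢ log₂ pᵢ.
−0.151·log₂(0.151) = 0.4118
−0.290·log₂(0.290) = 0.5179
−0.144·log₂(0.144) = 0.4026
−0.096·log₂(0.096) = 0.3246
−0.319·log₂(0.319) = 0.5258
Sum ≈ 2.1827 → 2.183 bits.

2.183 bits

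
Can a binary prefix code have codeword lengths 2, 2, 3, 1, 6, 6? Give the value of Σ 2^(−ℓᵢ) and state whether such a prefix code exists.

With common denominator 2^6 = 64: Σ 2^(−ℓᵢ) = 16/64 + 16/64 + 8/64 + 32/64 + 1/64 + 1/64 = 74/64 = 1.15625.
Kraft's inequality requires Σ ≤ 1; here Σ = 1.15625 > 1, so no such prefix code exists.

1.15625; no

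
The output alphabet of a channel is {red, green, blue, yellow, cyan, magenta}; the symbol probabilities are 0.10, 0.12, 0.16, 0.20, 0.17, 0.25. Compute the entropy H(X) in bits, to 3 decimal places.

H = −Σ pᵢ log₂ pᵢ.
−0.10·log₂(0.10) = 0.3322
−0.12·log₂(0.12) = 0.3671
−0.16·log₂(0.16) = 0.4230
−0.20·log₂(0.20) = 0.4644
−0.17·log₂(0.17) = 0.4346
−0.25·log₂(0.25) = 0.5000
Sum ≈ 2.5212 → 2.521 bits.

2.521 bits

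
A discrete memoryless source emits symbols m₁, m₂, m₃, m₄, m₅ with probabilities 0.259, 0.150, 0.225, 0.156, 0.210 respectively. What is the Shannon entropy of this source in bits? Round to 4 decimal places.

H = −Σ pᵢ log₂ pᵢ.
−0.259·log₂(0.259) = 0.5048
−0.150·log₂(0.150) = 0.4105
−0.225·log₂(0.225) = 0.4842
−0.156·log₂(0.156) = 0.4181
−0.210·log₂(0.210) = 0.4728
Sum ≈ 2.2905 → 2.2905 bits.

2.2905 bits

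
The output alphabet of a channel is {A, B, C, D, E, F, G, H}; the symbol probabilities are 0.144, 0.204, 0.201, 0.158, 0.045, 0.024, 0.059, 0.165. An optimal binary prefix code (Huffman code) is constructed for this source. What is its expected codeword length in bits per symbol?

2.792 bits/symbol

Repeatedly combine the two least-probable nodes; the expected code length is the sum of the merged weights.
merge 3/125 + 9/200 → 69/1000
merge 59/1000 + 69/1000 → 16/125
merge 16/125 + 18/125 → 34/125
merge 79/500 + 33/200 → 323/1000
merge 201/1000 + 51/250 → 81/200
merge 34/125 + 323/1000 → 119/200
merge 81/200 + 119/200 → 1
L = 69/1000 + 16/125 + 34/125 + 323/1000 + 81/200 + 119/200 + 1 = 349/125 = 2.792 bits/symbol.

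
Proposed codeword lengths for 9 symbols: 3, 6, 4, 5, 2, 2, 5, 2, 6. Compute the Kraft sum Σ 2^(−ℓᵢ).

1.03125

With common denominator 2^6 = 64: Σ 2^(−ℓᵢ) = 8/64 + 1/64 + 4/64 + 2/64 + 16/64 + 16/64 + 2/64 + 16/64 + 1/64 = 66/64 = 1.03125.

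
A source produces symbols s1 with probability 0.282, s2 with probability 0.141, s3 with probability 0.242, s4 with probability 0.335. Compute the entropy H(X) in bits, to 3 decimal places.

1.937 bits

H = −Σ pᵢ log₂ pᵢ.
−0.282·log₂(0.282) = 0.5150
−0.141·log₂(0.141) = 0.3985
−0.242·log₂(0.242) = 0.4954
−0.335·log₂(0.335) = 0.5286
Sum ≈ 1.9374 → 1.937 bits.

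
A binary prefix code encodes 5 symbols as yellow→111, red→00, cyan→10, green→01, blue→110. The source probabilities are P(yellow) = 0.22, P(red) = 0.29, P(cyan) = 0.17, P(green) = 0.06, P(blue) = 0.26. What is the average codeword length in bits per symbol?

L̄ = Σ pᵢ·ℓᵢ = 0.22·3 + 0.29·2 + 0.17·2 + 0.06·2 + 0.26·3 = 2.48 bits/symbol.

2.48 bits/symbol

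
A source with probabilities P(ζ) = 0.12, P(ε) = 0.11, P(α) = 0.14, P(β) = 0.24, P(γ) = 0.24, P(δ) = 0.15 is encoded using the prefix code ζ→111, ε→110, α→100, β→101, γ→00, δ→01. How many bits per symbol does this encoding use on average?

2.61 bits/symbol

L̄ = Σ pᵢ·ℓᵢ = 0.12·3 + 0.11·3 + 0.14·3 + 0.24·3 + 0.24·2 + 0.15·2 = 2.61 bits/symbol.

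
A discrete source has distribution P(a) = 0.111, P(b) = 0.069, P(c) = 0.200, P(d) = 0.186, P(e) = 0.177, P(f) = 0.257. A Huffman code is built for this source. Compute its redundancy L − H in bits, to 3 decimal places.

Entropy H = −Σ p log₂ p ≈ 2.4798 bits.
Huffman merges: 69/1000+111/1000→9/50; 177/1000+9/50→357/1000; 93/500+1/5→193/500; 257/1000+357/1000→307/500; 193/500+307/500→1. L = 2537/1000 ≈ 2.5370.
L − H = 2.5370 − 2.4798 = 0.057 bits.

0.057 bits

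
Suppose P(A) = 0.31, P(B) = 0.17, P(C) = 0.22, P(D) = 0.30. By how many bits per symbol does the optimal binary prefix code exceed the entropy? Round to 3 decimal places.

Entropy H = −Σ p log₂ p ≈ 1.9600 bits.
Huffman merges: 17/100+11/50→39/100; 3/10+31/100→61/100; 39/100+61/100→1. L = 2 ≈ 2.0000.
L − H = 2.0000 − 1.9600 = 0.040 bits.

0.040 bits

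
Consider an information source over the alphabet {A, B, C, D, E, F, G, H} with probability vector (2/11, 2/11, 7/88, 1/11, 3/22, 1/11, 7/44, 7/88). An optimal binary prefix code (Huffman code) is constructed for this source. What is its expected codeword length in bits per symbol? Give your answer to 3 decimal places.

Repeatedly combine the two least-probable nodes; the expected code length is the sum of the merged weights.
merge 7/88 + 7/88 → 7/44
merge 1/11 + 1/11 → 2/11
merge 3/22 + 7/44 → 13/44
merge 7/44 + 2/11 → 15/44
merge 2/11 + 2/11 → 4/11
merge 13/44 + 15/44 → 7/11
merge 4/11 + 7/11 → 1
L = 7/44 + 2/11 + 13/44 + 15/44 + 4/11 + 7/11 + 1 = 131/44 ≈ 2.977 bits/symbol.

2.977 bits/symbol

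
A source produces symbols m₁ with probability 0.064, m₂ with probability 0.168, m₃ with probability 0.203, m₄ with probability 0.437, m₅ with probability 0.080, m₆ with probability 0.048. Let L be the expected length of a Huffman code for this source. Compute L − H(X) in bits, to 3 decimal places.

0.050 bits

Entropy H = −Σ p log₂ p ≈ 2.1768 bits.
Huffman merges: 6/125+8/125→14/125; 2/25+14/125→24/125; 21/125+24/125→9/25; 203/1000+9/25→563/1000; 437/1000+563/1000→1. L = 2227/1000 ≈ 2.2270.
L − H = 2.2270 − 2.1768 = 0.050 bits.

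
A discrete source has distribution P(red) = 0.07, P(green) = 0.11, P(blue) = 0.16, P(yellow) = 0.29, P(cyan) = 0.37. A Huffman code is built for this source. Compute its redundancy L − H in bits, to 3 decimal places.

Entropy H = −Σ p log₂ p ≈ 2.0905 bits.
Huffman merges: 7/100+11/100→9/50; 4/25+9/50→17/50; 29/100+17/50→63/100; 37/100+63/100→1. L = 43/20 ≈ 2.1500.
L − H = 2.1500 − 2.0905 = 0.060 bits.

0.060 bits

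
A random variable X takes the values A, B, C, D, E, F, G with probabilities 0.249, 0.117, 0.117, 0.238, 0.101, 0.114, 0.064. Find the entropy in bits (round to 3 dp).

H = −Σ pᵢ log₂ pᵢ.
−0.249·log₂(0.249) = 0.4994
−0.117·log₂(0.117) = 0.3622
−0.117·log₂(0.117) = 0.3622
−0.238·log₂(0.238) = 0.4929
−0.101·log₂(0.101) = 0.3341
−0.114·log₂(0.114) = 0.3571
−0.064·log₂(0.064) = 0.2538
Sum ≈ 2.6617 → 2.662 bits.

2.662 bits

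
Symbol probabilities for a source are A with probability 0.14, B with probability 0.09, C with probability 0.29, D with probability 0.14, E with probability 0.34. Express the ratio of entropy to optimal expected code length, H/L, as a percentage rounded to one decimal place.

Entropy H = −Σ p log₂ p ≈ 2.1540 bits.
Huffman merges: 9/100+7/50→23/100; 7/50+23/100→37/100; 29/100+17/50→63/100; 37/100+63/100→1. L = 223/100 ≈ 2.2300.
Efficiency = H/L = 2.1540/2.2300 = 96.6%.

96.6%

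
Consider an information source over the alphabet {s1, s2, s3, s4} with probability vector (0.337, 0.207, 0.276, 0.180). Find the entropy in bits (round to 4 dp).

H = −Σ pᵢ log₂ pᵢ.
−0.337·log₂(0.337) = 0.5288
−0.207·log₂(0.207) = 0.4704
−0.276·log₂(0.276) = 0.5126
−0.180·log₂(0.180) = 0.4453
Sum ≈ 1.9571 → 1.9571 bits.

1.9571 bits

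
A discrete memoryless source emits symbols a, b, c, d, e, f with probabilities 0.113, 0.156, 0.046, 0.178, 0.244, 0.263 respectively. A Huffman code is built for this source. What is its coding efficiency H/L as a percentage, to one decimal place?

Entropy H = −Σ p log₂ p ≈ 2.4245 bits.
Huffman merges: 23/500+113/1000→159/1000; 39/250+159/1000→63/200; 89/500+61/250→211/500; 263/1000+63/200→289/500; 211/500+289/500→1. L = 1237/500 ≈ 2.4740.
Efficiency = H/L = 2.4245/2.4740 = 98.0%.

98.0%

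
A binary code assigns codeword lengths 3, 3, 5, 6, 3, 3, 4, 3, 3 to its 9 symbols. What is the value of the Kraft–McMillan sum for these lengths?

With common denominator 2^6 = 64: Σ 2^(−ℓᵢ) = 8/64 + 8/64 + 2/64 + 1/64 + 8/64 + 8/64 + 4/64 + 8/64 + 8/64 = 55/64 = 0.859375.

0.859375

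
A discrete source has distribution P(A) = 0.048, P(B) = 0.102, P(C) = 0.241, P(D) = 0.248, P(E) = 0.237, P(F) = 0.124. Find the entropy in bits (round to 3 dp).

2.406 bits

H = −Σ pᵢ log₂ pᵢ.
−0.048·log₂(0.048) = 0.2103
−0.102·log₂(0.102) = 0.3359
−0.241·log₂(0.241) = 0.4947
−0.248·log₂(0.248) = 0.4989
−0.237·log₂(0.237) = 0.4923
−0.124·log₂(0.124) = 0.3734
Sum ≈ 2.4055 → 2.406 bits.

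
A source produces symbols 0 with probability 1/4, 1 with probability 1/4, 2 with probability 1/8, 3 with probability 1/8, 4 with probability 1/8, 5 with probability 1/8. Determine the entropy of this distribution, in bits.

Each probability is a power of 1/2, so log₂(1/p) is an integer.
H = Σ p·log₂(1/p) = 1/4·2 + 1/4·2 + 1/8·3 + 1/8·3 + 1/8·3 + 1/8·3 = 2.5 bits.

2.5 bits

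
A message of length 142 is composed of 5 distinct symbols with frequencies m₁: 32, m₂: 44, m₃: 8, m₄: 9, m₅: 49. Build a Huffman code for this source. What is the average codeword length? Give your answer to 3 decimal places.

2.120 bits/symbol

Probabilities are the counts divided by 142.
Repeatedly combine the two least-probable nodes; the expected code length is the sum of the merged weights.
merge 4/71 + 9/142 → 17/142
merge 17/142 + 16/71 → 49/142
merge 22/71 + 49/142 → 93/142
merge 49/142 + 93/142 → 1
L = 17/142 + 49/142 + 93/142 + 1 = 301/142 ≈ 2.120 bits/symbol.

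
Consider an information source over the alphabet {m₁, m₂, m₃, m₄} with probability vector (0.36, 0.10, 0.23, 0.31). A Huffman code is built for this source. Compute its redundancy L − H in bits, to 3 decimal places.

Entropy H = −Σ p log₂ p ≈ 1.8743 bits.
Huffman merges: 1/10+23/100→33/100; 31/100+33/100→16/25; 9/25+16/25→1. L = 197/100 ≈ 1.9700.
L − H = 1.9700 − 1.8743 = 0.096 bits.

0.096 bits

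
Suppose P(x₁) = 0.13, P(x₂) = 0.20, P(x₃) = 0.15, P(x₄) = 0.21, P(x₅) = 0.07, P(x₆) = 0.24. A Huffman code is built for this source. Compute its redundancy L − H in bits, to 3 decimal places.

0.057 bits

Entropy H = −Σ p log₂ p ≈ 2.4931 bits.
Huffman merges: 7/100+13/100→1/5; 3/20+1/5→7/20; 1/5+21/100→41/100; 6/25+7/20→59/100; 41/100+59/100→1. L = 51/20 ≈ 2.5500.
L − H = 2.5500 − 2.4931 = 0.057 bits.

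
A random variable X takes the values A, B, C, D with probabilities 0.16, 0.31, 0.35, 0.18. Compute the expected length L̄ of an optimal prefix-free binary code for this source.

Repeatedly combine the two least-probable nodes; the expected code length is the sum of the merged weights.
merge 4/25 + 9/50 → 17/50
merge 31/100 + 17/50 → 13/20
merge 7/20 + 13/20 → 1
L = 17/50 + 13/20 + 1 = 199/100 = 1.99 bits/symbol.

1.99 bits/symbol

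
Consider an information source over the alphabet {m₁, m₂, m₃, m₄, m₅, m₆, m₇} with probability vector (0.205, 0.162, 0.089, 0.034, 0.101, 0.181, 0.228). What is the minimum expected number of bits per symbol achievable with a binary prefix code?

Repeatedly combine the two least-probable nodes; the expected code length is the sum of the merged weights.
merge 17/500 + 89/1000 → 123/1000
merge 101/1000 + 123/1000 → 28/125
merge 81/500 + 181/1000 → 343/1000
merge 41/200 + 28/125 → 429/1000
merge 57/250 + 343/1000 → 571/1000
merge 429/1000 + 571/1000 → 1
L = 123/1000 + 28/125 + 343/1000 + 429/1000 + 571/1000 + 1 = 269/100 = 2.69 bits/symbol.

2.69 bits/symbol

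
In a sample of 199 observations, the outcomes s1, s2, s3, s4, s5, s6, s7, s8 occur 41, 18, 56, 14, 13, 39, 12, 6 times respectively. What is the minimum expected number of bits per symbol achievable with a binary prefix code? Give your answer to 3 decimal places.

2.724 bits/symbol

Probabilities are the counts divided by 199.
Repeatedly combine the two least-probable nodes; the expected code length is the sum of the merged weights.
merge 6/199 + 12/199 → 18/199
merge 13/199 + 14/199 → 27/199
merge 18/199 + 18/199 → 36/199
merge 27/199 + 36/199 → 63/199
merge 39/199 + 41/199 → 80/199
merge 56/199 + 63/199 → 119/199
merge 80/199 + 119/199 → 1
L = 18/199 + 27/199 + 36/199 + 63/199 + 80/199 + 119/199 + 1 = 542/199 ≈ 2.724 bits/symbol.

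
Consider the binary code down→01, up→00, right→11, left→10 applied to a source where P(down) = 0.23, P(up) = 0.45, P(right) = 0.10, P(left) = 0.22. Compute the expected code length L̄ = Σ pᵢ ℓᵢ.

2 bits/symbol

L̄ = Σ pᵢ·ℓᵢ = 0.23·2 + 0.45·2 + 0.10·2 + 0.22·2 = 2 bits/symbol.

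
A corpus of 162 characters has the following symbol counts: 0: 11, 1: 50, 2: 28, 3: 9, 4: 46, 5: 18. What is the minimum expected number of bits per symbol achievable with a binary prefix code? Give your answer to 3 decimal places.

Probabilities are the counts divided by 162.
Repeatedly combine the two least-probable nodes; the expected code length is the sum of the merged weights.
merge 1/18 + 11/162 → 10/81
merge 1/9 + 10/81 → 19/81
merge 14/81 + 19/81 → 11/27
merge 23/81 + 25/81 → 16/27
merge 11/27 + 16/27 → 1
L = 10/81 + 19/81 + 11/27 + 16/27 + 1 = 191/81 ≈ 2.358 bits/symbol.

2.358 bits/symbol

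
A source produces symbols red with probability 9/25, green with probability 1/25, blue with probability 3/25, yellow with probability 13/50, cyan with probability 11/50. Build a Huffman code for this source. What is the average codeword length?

Repeatedly combine the two least-probable nodes; the expected code length is the sum of the merged weights.
merge 1/25 + 3/25 → 4/25
merge 4/25 + 11/50 → 19/50
merge 13/50 + 9/25 → 31/50
merge 19/50 + 31/50 → 1
L = 4/25 + 19/50 + 31/50 + 1 = 54/25 = 2.16 bits/symbol.

2.16 bits/symbol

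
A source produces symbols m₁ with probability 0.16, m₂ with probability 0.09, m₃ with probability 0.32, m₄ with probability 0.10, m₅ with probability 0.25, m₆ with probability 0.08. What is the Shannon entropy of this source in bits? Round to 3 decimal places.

2.385 bits

H = −Σ pᵢ log₂ pᵢ.
−0.16·log₂(0.16) = 0.4230
−0.09·log₂(0.09) = 0.3127
−0.32·log₂(0.32) = 0.5260
−0.10·log₂(0.10) = 0.3322
−0.25·log₂(0.25) = 0.5000
−0.08·log₂(0.08) = 0.2915
Sum ≈ 2.3854 → 2.385 bits.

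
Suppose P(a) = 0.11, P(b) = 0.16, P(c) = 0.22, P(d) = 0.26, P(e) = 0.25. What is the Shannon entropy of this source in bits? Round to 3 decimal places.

2.259 bits

H = −Σ pᵢ log₂ pᵢ.
−0.11·log₂(0.11) = 0.3503
−0.16·log₂(0.16) = 0.4230
−0.22·log₂(0.22) = 0.4806
−0.26·log₂(0.26) = 0.5053
−0.25·log₂(0.25) = 0.5000
Sum ≈ 2.2592 → 2.259 bits.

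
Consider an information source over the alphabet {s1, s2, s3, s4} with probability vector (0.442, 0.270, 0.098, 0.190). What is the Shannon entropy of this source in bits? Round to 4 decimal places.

H = −Σ pᵢ log₂ pᵢ.
−0.442·log₂(0.442) = 0.5206
−0.270·log₂(0.270) = 0.5100
−0.098·log₂(0.098) = 0.3284
−0.190·log₂(0.190) = 0.4552
Sum ≈ 1.8143 → 1.8143 bits.

1.8143 bits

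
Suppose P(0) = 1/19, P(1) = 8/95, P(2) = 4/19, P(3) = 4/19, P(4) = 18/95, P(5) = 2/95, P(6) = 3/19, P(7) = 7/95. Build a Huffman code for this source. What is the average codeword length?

2.8 bits/symbol

Repeatedly combine the two least-probable nodes; the expected code length is the sum of the merged weights.
merge 2/95 + 1/19 → 7/95
merge 7/95 + 7/95 → 14/95
merge 8/95 + 14/95 → 22/95
merge 3/19 + 18/95 → 33/95
merge 4/19 + 4/19 → 8/19
merge 22/95 + 33/95 → 11/19
merge 8/19 + 11/19 → 1
L = 7/95 + 14/95 + 22/95 + 33/95 + 8/19 + 11/19 + 1 = 14/5 = 2.8 bits/symbol.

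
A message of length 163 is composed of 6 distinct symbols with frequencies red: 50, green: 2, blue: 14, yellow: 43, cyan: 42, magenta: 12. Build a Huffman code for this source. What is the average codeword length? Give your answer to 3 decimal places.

2.258 bits/symbol

Probabilities are the counts divided by 163.
Repeatedly combine the two least-probable nodes; the expected code length is the sum of the merged weights.
merge 2/163 + 12/163 → 14/163
merge 14/163 + 14/163 → 28/163
merge 28/163 + 42/163 → 70/163
merge 43/163 + 50/163 → 93/163
merge 70/163 + 93/163 → 1
L = 14/163 + 28/163 + 70/163 + 93/163 + 1 = 368/163 ≈ 2.258 bits/symbol.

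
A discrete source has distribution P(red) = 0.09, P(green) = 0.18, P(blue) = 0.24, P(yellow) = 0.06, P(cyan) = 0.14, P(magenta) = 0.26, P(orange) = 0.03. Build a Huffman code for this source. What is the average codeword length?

Repeatedly combine the two least-probable nodes; the expected code length is the sum of the merged weights.
merge 3/100 + 3/50 → 9/100
merge 9/100 + 9/100 → 9/50
merge 7/50 + 9/50 → 8/25
merge 9/50 + 6/25 → 21/50
merge 13/50 + 8/25 → 29/50
merge 21/50 + 29/50 → 1
L = 9/100 + 9/50 + 8/25 + 21/50 + 29/50 + 1 = 259/100 = 2.59 bits/symbol.

2.59 bits/symbol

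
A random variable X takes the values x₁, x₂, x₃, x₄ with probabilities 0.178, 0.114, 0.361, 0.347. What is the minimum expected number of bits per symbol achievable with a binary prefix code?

Repeatedly combine the two least-probable nodes; the expected code length is the sum of the merged weights.
merge 57/500 + 89/500 → 73/250
merge 73/250 + 347/1000 → 639/1000
merge 361/1000 + 639/1000 → 1
L = 73/250 + 639/1000 + 1 = 1931/1000 = 1.931 bits/symbol.

1.931 bits/symbol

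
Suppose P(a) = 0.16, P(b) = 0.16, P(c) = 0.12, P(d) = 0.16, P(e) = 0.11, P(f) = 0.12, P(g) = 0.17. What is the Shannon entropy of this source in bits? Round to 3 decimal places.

2.788 bits

H = −Σ pᵢ log₂ pᵢ.
−0.16·log₂(0.16) = 0.4230
−0.16·log₂(0.16) = 0.4230
−0.12·log₂(0.12) = 0.3671
−0.16·log₂(0.16) = 0.4230
−0.11·log₂(0.11) = 0.3503
−0.12·log₂(0.12) = 0.3671
−0.17·log₂(0.17) = 0.4346
Sum ≈ 2.7881 → 2.788 bits.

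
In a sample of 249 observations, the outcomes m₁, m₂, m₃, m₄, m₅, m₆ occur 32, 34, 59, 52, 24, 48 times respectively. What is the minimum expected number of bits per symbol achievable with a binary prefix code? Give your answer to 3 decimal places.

2.554 bits/symbol

Probabilities are the counts divided by 249.
Repeatedly combine the two least-probable nodes; the expected code length is the sum of the merged weights.
merge 8/83 + 32/249 → 56/249
merge 34/249 + 16/83 → 82/249
merge 52/249 + 56/249 → 36/83
merge 59/249 + 82/249 → 47/83
merge 36/83 + 47/83 → 1
L = 56/249 + 82/249 + 36/83 + 47/83 + 1 = 212/83 ≈ 2.554 bits/symbol.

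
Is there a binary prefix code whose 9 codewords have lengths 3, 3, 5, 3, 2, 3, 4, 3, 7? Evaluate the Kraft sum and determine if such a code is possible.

0.9765625; yes

With common denominator 2^7 = 128: Σ 2^(−ℓᵢ) = 16/128 + 16/128 + 4/128 + 16/128 + 32/128 + 16/128 + 8/128 + 16/128 + 1/128 = 125/128 = 0.9765625.
Kraft's inequality requires Σ ≤ 1; here Σ = 0.9765625 ≤ 1, so such a prefix code exists.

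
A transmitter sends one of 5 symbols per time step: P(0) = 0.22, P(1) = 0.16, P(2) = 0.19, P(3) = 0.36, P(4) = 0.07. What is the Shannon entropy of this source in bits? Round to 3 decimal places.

H = −Σ pᵢ log₂ pᵢ.
−0.22·log₂(0.22) = 0.4806
−0.16·log₂(0.16) = 0.4230
−0.19·log₂(0.19) = 0.4552
−0.36·log₂(0.36) = 0.5306
−0.07·log₂(0.07) = 0.2686
Sum ≈ 2.1580 → 2.158 bits.

2.158 bits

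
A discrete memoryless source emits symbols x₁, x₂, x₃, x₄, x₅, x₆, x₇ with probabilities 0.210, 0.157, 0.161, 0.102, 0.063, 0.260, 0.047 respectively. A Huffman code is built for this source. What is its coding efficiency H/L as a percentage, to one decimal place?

99.1%

Entropy H = −Σ p log₂ p ≈ 2.6162 bits.
Huffman merges: 47/1000+63/1000→11/100; 51/500+11/100→53/250; 157/1000+161/1000→159/500; 21/100+53/250→211/500; 13/50+159/500→289/500; 211/500+289/500→1. L = 66/25 ≈ 2.6400.
Efficiency = H/L = 2.6162/2.6400 = 99.1%.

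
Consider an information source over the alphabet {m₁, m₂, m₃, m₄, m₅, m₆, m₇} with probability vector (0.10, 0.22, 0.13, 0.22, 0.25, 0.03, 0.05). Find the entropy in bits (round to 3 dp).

2.544 bits

H = −Σ pᵢ log₂ pᵢ.
−0.10·log₂(0.10) = 0.3322
−0.22·log₂(0.22) = 0.4806
−0.13·log₂(0.13) = 0.3826
−0.22·log₂(0.22) = 0.4806
−0.25·log₂(0.25) = 0.5000
−0.03·log₂(0.03) = 0.1518
−0.05·log₂(0.05) = 0.2161
Sum ≈ 2.5438 → 2.544 bits.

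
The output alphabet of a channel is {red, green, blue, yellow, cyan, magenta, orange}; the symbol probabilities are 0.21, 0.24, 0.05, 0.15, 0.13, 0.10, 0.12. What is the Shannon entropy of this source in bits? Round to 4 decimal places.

2.6755 bits

H = −Σ pᵢ log₂ pᵢ.
−0.21·log₂(0.21) = 0.4728
−0.24·log₂(0.24) = 0.4941
−0.05·log₂(0.05) = 0.2161
−0.15·log₂(0.15) = 0.4105
−0.13·log₂(0.13) = 0.3826
−0.10·log₂(0.10) = 0.3322
−0.12·log₂(0.12) = 0.3671
Sum ≈ 2.6755 → 2.6755 bits.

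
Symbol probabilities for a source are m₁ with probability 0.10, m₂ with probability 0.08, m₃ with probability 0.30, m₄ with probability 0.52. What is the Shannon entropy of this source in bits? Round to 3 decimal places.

H = −Σ pᵢ log₂ pᵢ.
−0.10·log₂(0.10) = 0.3322
−0.08·log₂(0.08) = 0.2915
−0.30·log₂(0.30) = 0.5211
−0.52·log₂(0.52) = 0.4906
Sum ≈ 1.6354 → 1.635 bits.

1.635 bits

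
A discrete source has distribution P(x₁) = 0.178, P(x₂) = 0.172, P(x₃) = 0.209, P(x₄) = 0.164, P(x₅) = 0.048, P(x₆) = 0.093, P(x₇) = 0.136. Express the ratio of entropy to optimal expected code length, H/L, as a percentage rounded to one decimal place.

98.0%

Entropy H = −Σ p log₂ p ≈ 2.7002 bits.
Huffman merges: 6/125+93/1000→141/1000; 17/125+141/1000→277/1000; 41/250+43/250→42/125; 89/500+209/1000→387/1000; 277/1000+42/125→613/1000; 387/1000+613/1000→1. L = 1377/500 ≈ 2.7540.
Efficiency = H/L = 2.7002/2.7540 = 98.0%.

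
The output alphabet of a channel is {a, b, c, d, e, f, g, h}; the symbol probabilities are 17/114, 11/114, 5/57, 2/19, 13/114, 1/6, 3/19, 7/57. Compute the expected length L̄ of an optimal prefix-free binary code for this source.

Repeatedly combine the two least-probable nodes; the expected code length is the sum of the merged weights.
merge 5/57 + 11/114 → 7/38
merge 2/19 + 13/114 → 25/114
merge 7/57 + 17/114 → 31/114
merge 3/19 + 1/6 → 37/114
merge 7/38 + 25/114 → 23/57
merge 31/114 + 37/114 → 34/57
merge 23/57 + 34/57 → 1
L = 7/38 + 25/114 + 31/114 + 37/114 + 23/57 + 34/57 + 1 = 3 bits/symbol.

3 bits/symbol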